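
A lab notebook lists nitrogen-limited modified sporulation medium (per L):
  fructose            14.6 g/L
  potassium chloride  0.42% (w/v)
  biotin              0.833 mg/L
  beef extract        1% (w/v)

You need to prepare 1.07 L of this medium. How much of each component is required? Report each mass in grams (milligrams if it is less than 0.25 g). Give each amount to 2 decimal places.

fructose 15.62 g; potassium chloride 4.49 g; biotin 0.89 mg; beef extract 10.70 g

Scale factor relative to 1 L: 1.07.
fructose: 14.6 g/L × 1.07 L = 15.62 g
potassium chloride: 0.42% w/v = 4.2 g/L → 4.2 × 1.07 L = 4.49 g
biotin: 0.833 mg/L × 1.07 L = 0.89 mg
beef extract: 1% w/v = 10 g/L → 10 × 1.07 L = 10.70 g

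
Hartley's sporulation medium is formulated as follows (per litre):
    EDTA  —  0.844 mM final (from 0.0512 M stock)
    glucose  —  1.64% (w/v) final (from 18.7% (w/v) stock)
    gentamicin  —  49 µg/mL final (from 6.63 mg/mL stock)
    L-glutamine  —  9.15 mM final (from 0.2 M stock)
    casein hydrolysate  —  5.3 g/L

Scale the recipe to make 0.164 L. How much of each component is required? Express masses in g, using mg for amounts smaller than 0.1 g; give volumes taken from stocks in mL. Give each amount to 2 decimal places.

EDTA 2.70 mL; glucose 14.38 mL; gentamicin 1.21 mL; L-glutamine 7.50 mL; casein hydrolysate 0.87 g

Working volume: 0.164 L.
EDTA: C1V1 = C2V2 → 0.844 mM × 164 mL ÷ 51.2 mM = 2.70 mL
glucose: V = C2·V2/C1 = 1.64% ÷ 18.7% × 164 mL = 14.38 mL
gentamicin: V = C2·V2/C1 = 49 µg/mL × 164 mL ÷ 6630 µg/mL = 1.21 mL
L-glutamine: C1V1 = C2V2 → 9.15 mM × 164 mL ÷ 200 mM = 7.50 mL
casein hydrolysate: 5.3 g/L × 0.164 L = 0.87 g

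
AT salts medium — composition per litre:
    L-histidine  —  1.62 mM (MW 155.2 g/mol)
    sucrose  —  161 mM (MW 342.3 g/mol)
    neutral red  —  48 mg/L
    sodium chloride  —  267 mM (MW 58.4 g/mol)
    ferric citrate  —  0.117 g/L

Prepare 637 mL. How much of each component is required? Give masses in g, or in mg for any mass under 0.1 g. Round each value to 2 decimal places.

Working volume: 637 mL = 0.637 L.
L-histidine: 1.62 mmol/L × 155.2 g/mol × 0.637 L ÷ 1000 = 0.16 g
sucrose: 161 mmol/L × 342.3 g/mol × 0.637 L ÷ 1000 = 35.11 g
neutral red: 48 mg/L × 0.637 L = 30.58 mg
sodium chloride: 267 mmol/L × 58.4 g/mol × 0.637 L ÷ 1000 = 9.93 g
ferric citrate: 0.117 g/L × 0.637 L = 0.074529 g = 74.53 mg

L-histidine 0.16 g; sucrose 35.11 g; neutral red 30.58 mg; sodium chloride 9.93 g; ferric citrate 74.53 mg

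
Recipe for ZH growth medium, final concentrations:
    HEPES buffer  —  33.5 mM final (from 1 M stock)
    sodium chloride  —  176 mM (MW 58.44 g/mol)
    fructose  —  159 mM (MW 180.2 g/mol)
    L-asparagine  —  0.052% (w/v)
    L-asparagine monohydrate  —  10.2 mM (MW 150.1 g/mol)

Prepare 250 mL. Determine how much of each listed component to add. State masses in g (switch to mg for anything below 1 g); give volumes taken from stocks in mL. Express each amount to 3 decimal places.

Target volume = 250 mL = 0.25 L.
HEPES buffer: C1V1 = C2V2 → 33.5 mM × 250 mL ÷ 1000 mM = 8.375 mL
sodium chloride: 176 mmol/L × 58.44 g/mol × 0.25 L ÷ 1000 = 2.571 g
fructose: 159 mmol/L × 180.2 g/mol × 0.25 L ÷ 1000 = 7.163 g
L-asparagine: 0.052% w/v = 0.52 g/L → 0.52 × 0.25 L = 0.13 g = 130.000 mg
L-asparagine monohydrate: 10.2 mmol/L × 150.1 mg/mmol × 0.25 L = 382.755 mg

HEPES buffer 8.375 mL; sodium chloride 2.571 g; fructose 7.163 g; L-asparagine 130.000 mg; L-asparagine monohydrate 382.755 mg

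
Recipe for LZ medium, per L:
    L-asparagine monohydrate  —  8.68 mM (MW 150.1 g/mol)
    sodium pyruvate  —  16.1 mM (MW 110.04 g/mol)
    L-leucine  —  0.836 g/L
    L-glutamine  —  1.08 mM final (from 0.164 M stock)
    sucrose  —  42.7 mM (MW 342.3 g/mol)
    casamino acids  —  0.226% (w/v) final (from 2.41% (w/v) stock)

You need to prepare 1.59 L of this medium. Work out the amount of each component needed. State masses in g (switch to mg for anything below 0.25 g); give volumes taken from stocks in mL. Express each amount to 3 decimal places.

L-asparagine monohydrate 2.072 g; sodium pyruvate 2.817 g; L-leucine 1.329 g; L-glutamine 10.471 mL; sucrose 23.240 g; casamino acids 149.104 mL

Working volume: 1.59 L.
L-asparagine monohydrate: 8.68 mmol/L × 150.1 g/mol × 1.59 L ÷ 1000 = 2.072 g
sodium pyruvate: 16.1 mmol/L × 110.04 g/mol × 1.59 L ÷ 1000 = 2.817 g
L-leucine: 0.836 g/L × 1.59 L = 1.329 g
L-glutamine: V = C2·V2/C1 = 1.08 mM × 1590 mL ÷ 164 mM = 10.471 mL
sucrose: 42.7 mmol/L × 342.3 g/mol × 1.59 L ÷ 1000 = 23.240 g
casamino acids: V = C2·V2/C1 = 0.226% ÷ 2.41% × 1590 mL = 149.104 mL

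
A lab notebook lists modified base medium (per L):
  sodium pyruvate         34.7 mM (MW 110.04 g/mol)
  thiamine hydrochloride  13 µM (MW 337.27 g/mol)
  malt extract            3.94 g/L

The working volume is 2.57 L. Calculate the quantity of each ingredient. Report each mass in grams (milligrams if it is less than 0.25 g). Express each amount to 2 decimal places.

Working volume: 2.57 L.
sodium pyruvate: 34.7 mmol/L × 110.04 g/mol × 2.57 L ÷ 1000 = 9.81 g
thiamine hydrochloride: 13 µmol/L × 337.27 g/mol × 2.57 L ÷ 1000 = 11.27 mg
malt extract: 3.94 g/L × 2.57 L = 10.13 g

sodium pyruvate 9.81 g; thiamine hydrochloride 11.27 mg; malt extract 10.13 g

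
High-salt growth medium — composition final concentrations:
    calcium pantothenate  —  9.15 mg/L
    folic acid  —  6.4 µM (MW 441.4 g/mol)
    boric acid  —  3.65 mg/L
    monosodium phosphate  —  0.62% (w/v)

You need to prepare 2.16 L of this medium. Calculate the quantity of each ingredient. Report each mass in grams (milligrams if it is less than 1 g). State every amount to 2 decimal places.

Scale factor relative to 1 L: 2.16.
calcium pantothenate: 9.15 mg/L × 2.16 L = 19.76 mg
folic acid: 6.4 µmol/L × 441.4 g/mol × 2.16 L ÷ 1000 = 6.10 mg
boric acid: 3.65 mg/L × 2.16 L = 7.88 mg
monosodium phosphate: 0.62% w/v = 6.2 g/L → 6.2 × 2.16 L = 13.39 g

calcium pantothenate 19.76 mg; folic acid 6.10 mg; boric acid 7.88 mg; monosodium phosphate 13.39 g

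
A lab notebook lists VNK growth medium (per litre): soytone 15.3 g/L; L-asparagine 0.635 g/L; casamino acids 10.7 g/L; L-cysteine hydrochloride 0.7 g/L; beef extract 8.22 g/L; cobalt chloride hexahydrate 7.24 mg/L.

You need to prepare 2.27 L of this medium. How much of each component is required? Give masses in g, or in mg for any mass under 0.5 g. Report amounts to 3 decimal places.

Scale factor relative to 1 L: 2.27.
soytone: 15.3 g/L × 2.27 L = 34.731 g
L-asparagine: 0.635 g/L × 2.27 L = 1.441 g
casamino acids: 10.7 g/L × 2.27 L = 24.289 g
L-cysteine hydrochloride: 0.7 g/L × 2.27 L = 1.589 g
beef extract: 8.22 g/L × 2.27 L = 18.659 g
cobalt chloride hexahydrate: 7.24 mg/L × 2.27 L = 16.435 mg

soytone 34.731 g; L-asparagine 1.441 g; casamino acids 24.289 g; L-cysteine hydrochloride 1.589 g; beef extract 18.659 g; cobalt chloride hexahydrate 16.435 mg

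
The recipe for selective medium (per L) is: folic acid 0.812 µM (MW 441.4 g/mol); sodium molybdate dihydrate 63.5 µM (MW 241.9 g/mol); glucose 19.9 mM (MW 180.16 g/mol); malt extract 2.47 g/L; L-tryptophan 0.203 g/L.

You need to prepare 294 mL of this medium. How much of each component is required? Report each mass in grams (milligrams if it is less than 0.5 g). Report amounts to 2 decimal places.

folic acid 0.11 mg; sodium molybdate dihydrate 4.52 mg; glucose 1.05 g; malt extract 0.73 g; L-tryptophan 59.68 mg

Working volume: 294 mL = 0.294 L.
folic acid: 0.812 µmol/L × 441.4 g/mol × 0.294 L ÷ 1000 = 0.11 mg
sodium molybdate dihydrate: 63.5 µmol/L × 241.9 g/mol × 0.294 L ÷ 1000 = 4.52 mg
glucose: 19.9 mmol/L × 180.16 g/mol × 0.294 L ÷ 1000 = 1.05 g
malt extract: 2.47 g/L × 0.294 L = 0.73 g
L-tryptophan: 0.203 g/L × 0.294 L = 0.059682 g = 59.68 mg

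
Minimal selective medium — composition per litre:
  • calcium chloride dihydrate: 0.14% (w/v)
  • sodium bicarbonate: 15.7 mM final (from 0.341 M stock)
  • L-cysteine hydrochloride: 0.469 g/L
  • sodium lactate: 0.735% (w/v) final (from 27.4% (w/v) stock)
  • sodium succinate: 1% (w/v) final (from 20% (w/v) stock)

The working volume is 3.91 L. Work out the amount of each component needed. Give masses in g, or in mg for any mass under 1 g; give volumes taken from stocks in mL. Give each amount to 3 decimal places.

Scale factor relative to 1 L: 3.91.
calcium chloride dihydrate: 0.14 g per 100 mL × 3910 mL ÷ 100 = 5.474 g
sodium bicarbonate: V = C2·V2/C1 = 15.7 mM × 3910 mL ÷ 341 mM = 180.021 mL
L-cysteine hydrochloride: 0.469 g/L × 3.91 L = 1.834 g
sodium lactate: V = C2·V2/C1 = 0.735% ÷ 27.4% × 3910 mL = 104.885 mL
sodium succinate: C1V1 = C2V2 → 1% ÷ 20% × 3910 mL = 195.500 mL

calcium chloride dihydrate 5.474 g; sodium bicarbonate 180.021 mL; L-cysteine hydrochloride 1.834 g; sodium lactate 104.885 mL; sodium succinate 195.500 mL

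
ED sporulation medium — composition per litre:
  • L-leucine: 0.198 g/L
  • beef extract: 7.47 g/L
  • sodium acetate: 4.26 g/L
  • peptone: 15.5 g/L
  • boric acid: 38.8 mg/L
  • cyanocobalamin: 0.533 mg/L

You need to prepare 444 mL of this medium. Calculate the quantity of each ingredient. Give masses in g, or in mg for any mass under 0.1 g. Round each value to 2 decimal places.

L-leucine 87.91 mg; beef extract 3.32 g; sodium acetate 1.89 g; peptone 6.88 g; boric acid 17.23 mg; cyanocobalamin 0.24 mg

Scale factor relative to 1 L: 0.444.
L-leucine: 0.198 g/L × 0.444 L = 0.087912 g = 87.91 mg
beef extract: 7.47 g/L × 0.444 L = 3.32 g
sodium acetate: 4.26 g/L × 0.444 L = 1.89 g
peptone: 15.5 g/L × 0.444 L = 6.88 g
boric acid: 38.8 mg/L × 0.444 L = 17.23 mg
cyanocobalamin: 0.533 mg/L × 0.444 L = 0.24 mg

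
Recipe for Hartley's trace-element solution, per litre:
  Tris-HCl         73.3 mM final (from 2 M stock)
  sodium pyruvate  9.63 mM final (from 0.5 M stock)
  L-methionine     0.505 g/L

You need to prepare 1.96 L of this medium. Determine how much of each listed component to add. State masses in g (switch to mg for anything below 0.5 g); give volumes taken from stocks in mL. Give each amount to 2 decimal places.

Tris-HCl 71.83 mL; sodium pyruvate 37.75 mL; L-methionine 0.99 g

Scale factor relative to 1 L: 1.96.
Tris-HCl: dilute stock: 73.3 mM × 1960 mL ÷ 2000 mM = 71.83 mL
sodium pyruvate: V = C2·V2/C1 = 9.63 mM × 1960 mL ÷ 500 mM = 37.75 mL
L-methionine: 0.505 g/L × 1.96 L = 0.99 g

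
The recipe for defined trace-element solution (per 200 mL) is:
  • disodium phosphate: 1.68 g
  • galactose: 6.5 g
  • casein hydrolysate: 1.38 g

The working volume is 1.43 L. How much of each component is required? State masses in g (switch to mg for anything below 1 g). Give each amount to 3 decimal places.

Ratio of target to recipe volume: 1430 / 200 = 7.15.
disodium phosphate: 1.68 g × (1430 mL / 200 mL) = 12.012 g
galactose: 6.5 g × (1430 mL / 200 mL) = 46.475 g
casein hydrolysate: 1.38 g × (1430 mL / 200 mL) = 9.867 g

disodium phosphate 12.012 g; galactose 46.475 g; casein hydrolysate 9.867 g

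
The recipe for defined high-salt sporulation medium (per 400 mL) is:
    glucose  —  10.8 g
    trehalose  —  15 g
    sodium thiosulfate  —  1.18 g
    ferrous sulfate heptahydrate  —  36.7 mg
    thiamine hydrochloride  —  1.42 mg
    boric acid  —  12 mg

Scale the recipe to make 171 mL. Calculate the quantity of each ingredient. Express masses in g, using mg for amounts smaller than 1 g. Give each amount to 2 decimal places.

Scale factor = 171 mL / 400 mL = 0.4275.
glucose: 10.8 g × (171 mL / 400 mL) = 4.62 g
trehalose: 15 g × (171 mL / 400 mL) = 6.41 g
sodium thiosulfate: 1.18 g × (171 mL / 400 mL) = 0.50445 g = 504.45 mg
ferrous sulfate heptahydrate: 36.7 mg × (171 mL / 400 mL) = 15.69 mg
thiamine hydrochloride: 1.42 mg × (171 mL / 400 mL) = 0.61 mg
boric acid: 12 mg × (171 mL / 400 mL) = 5.13 mg

glucose 4.62 g; trehalose 6.41 g; sodium thiosulfate 504.45 mg; ferrous sulfate heptahydrate 15.69 mg; thiamine hydrochloride 0.61 mg; boric acid 5.13 mg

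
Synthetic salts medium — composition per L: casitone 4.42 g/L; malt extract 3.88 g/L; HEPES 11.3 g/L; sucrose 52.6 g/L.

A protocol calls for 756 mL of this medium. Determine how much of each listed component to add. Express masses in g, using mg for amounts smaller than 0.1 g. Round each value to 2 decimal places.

Working volume: 756 mL = 0.756 L.
casitone: 4.42 g/L × 0.756 L = 3.34 g
malt extract: 3.88 g/L × 0.756 L = 2.93 g
HEPES: 11.3 g/L × 0.756 L = 8.54 g
sucrose: 52.6 g/L × 0.756 L = 39.77 g

casitone 3.34 g; malt extract 2.93 g; HEPES 8.54 g; sucrose 39.77 g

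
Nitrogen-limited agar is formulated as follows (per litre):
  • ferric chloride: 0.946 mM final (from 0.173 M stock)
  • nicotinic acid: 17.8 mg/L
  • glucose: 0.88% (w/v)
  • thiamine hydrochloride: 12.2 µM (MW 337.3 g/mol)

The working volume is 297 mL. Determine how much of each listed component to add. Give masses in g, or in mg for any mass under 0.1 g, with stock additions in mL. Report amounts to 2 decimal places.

Working volume: 297 mL = 0.297 L.
ferric chloride: V = C2·V2/C1 = 0.946 mM × 297 mL ÷ 173 mM = 1.62 mL
nicotinic acid: 17.8 mg/L × 0.297 L = 5.29 mg
glucose: 0.88 g per 100 mL × 297 mL ÷ 100 = 2.61 g
thiamine hydrochloride: 12.2 µmol/L × 337.3 g/mol × 0.297 L ÷ 1000 = 1.22 mg

ferric chloride 1.62 mL; nicotinic acid 5.29 mg; glucose 2.61 g; thiamine hydrochloride 1.22 mg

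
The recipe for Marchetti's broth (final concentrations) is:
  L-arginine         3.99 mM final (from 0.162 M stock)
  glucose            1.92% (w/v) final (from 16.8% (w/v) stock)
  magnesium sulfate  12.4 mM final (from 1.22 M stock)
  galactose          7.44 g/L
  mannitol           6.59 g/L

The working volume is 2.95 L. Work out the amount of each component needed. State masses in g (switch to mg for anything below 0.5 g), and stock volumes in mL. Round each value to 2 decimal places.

L-arginine 72.66 mL; glucose 337.14 mL; magnesium sulfate 29.98 mL; galactose 21.95 g; mannitol 19.44 g

Working volume: 2.95 L.
L-arginine: dilute stock: 3.99 mM × 2950 mL ÷ 162 mM = 72.66 mL
glucose: V = C2·V2/C1 = 1.92% ÷ 16.8% × 2950 mL = 337.14 mL
magnesium sulfate: dilute stock: 12.4 mM × 2950 mL ÷ 1220 mM = 29.98 mL
galactose: 7.44 g/L × 2.95 L = 21.95 g
mannitol: 6.59 g/L × 2.95 L = 19.44 g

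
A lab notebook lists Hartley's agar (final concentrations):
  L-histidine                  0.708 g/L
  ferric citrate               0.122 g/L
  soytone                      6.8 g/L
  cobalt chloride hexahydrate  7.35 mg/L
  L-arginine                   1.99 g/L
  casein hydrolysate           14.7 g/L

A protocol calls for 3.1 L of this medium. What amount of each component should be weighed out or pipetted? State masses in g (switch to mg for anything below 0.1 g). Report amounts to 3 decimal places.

L-histidine 2.195 g; ferric citrate 0.378 g; soytone 21.080 g; cobalt chloride hexahydrate 22.785 mg; L-arginine 6.169 g; casein hydrolysate 45.570 g

Working volume: 3.1 L.
L-histidine: 0.708 g/L × 3.1 L = 2.195 g
ferric citrate: 0.122 g/L × 3.1 L = 0.378 g
soytone: 6.8 g/L × 3.1 L = 21.080 g
cobalt chloride hexahydrate: 7.35 mg/L × 3.1 L = 22.785 mg
L-arginine: 1.99 g/L × 3.1 L = 6.169 g
casein hydrolysate: 14.7 g/L × 3.1 L = 45.570 g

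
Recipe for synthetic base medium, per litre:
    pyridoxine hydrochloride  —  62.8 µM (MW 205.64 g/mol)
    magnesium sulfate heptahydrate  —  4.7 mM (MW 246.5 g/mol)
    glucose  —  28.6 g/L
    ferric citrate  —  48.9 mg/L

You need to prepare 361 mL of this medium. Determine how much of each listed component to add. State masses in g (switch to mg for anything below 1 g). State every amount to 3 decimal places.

Target volume = 361 mL = 0.361 L.
pyridoxine hydrochloride: 62.8 µmol/L × 205.64 g/mol × 0.361 L ÷ 1000 = 4.662 mg
magnesium sulfate heptahydrate: 4.7 mmol/L × 246.5 mg/mmol × 0.361 L = 418.237 mg
glucose: 28.6 g/L × 0.361 L = 10.325 g
ferric citrate: 48.9 mg/L × 0.361 L = 17.653 mg

pyridoxine hydrochloride 4.662 mg; magnesium sulfate heptahydrate 418.237 mg; glucose 10.325 g; ferric citrate 17.653 mg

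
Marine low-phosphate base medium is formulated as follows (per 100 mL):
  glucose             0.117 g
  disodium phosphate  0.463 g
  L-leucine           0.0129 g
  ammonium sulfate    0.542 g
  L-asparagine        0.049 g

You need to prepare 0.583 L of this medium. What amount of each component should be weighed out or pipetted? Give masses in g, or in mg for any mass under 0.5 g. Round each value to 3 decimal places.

Ratio of target to recipe volume: 583 / 100 = 5.83.
glucose: 0.117 g × (583 mL / 100 mL) = 0.682 g
disodium phosphate: 0.463 g × (583 mL / 100 mL) = 2.699 g
L-leucine: 0.0129 g × (583 mL / 100 mL) = 0.075207 g = 75.207 mg
ammonium sulfate: 0.542 g × (583 mL / 100 mL) = 3.160 g
L-asparagine: 0.049 g × (583 mL / 100 mL) = 0.28567 g = 285.670 mg

glucose 0.682 g; disodium phosphate 2.699 g; L-leucine 75.207 mg; ammonium sulfate 3.160 g; L-asparagine 285.670 mg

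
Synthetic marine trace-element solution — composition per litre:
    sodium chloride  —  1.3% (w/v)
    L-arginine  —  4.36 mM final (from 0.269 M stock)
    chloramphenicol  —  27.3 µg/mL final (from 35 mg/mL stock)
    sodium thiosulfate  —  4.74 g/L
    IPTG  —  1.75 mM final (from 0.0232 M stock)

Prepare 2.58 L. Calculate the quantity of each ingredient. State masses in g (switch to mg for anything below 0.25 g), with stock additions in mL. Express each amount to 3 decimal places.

sodium chloride 33.540 g; L-arginine 41.817 mL; chloramphenicol 2.012 mL; sodium thiosulfate 12.229 g; IPTG 194.612 mL

Working volume: 2.58 L.
sodium chloride: 1.3 g per 100 mL × 2580 mL ÷ 100 = 33.540 g
L-arginine: dilute stock: 4.36 mM × 2580 mL ÷ 269 mM = 41.817 mL
chloramphenicol: C1V1 = C2V2 → 27.3 µg/mL × 2580 mL ÷ 35000 µg/mL = 2.012 mL
sodium thiosulfate: 4.74 g/L × 2.58 L = 12.229 g
IPTG: C1V1 = C2V2 → 1.75 mM × 2580 mL ÷ 23.2 mM = 194.612 mL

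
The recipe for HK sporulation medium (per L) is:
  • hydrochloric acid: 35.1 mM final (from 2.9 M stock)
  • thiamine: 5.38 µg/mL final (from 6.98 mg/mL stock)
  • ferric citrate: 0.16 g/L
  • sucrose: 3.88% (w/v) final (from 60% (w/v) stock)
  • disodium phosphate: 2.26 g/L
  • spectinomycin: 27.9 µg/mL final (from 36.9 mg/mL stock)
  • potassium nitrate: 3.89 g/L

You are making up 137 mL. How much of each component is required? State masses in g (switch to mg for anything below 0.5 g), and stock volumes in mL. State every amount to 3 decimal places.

Working volume: 137 mL = 0.137 L.
hydrochloric acid: C1V1 = C2V2 → 35.1 mM × 137 mL ÷ 2900 mM = 1.658 mL
thiamine: V = C2·V2/C1 = 5.38 µg/mL × 137 mL ÷ 6980 µg/mL = 0.106 mL
ferric citrate: 0.16 g/L × 0.137 L = 0.02192 g = 21.920 mg
sucrose: V = C2·V2/C1 = 3.88% ÷ 60% × 137 mL = 8.859 mL
disodium phosphate: 2.26 g/L × 0.137 L = 0.30962 g = 309.620 mg
spectinomycin: V = C2·V2/C1 = 27.9 µg/mL × 137 mL ÷ 36900 µg/mL = 0.104 mL
potassium nitrate: 3.89 g/L × 0.137 L = 0.533 g

hydrochloric acid 1.658 mL; thiamine 0.106 mL; ferric citrate 21.920 mg; sucrose 8.859 mL; disodium phosphate 309.620 mg; spectinomycin 0.104 mL; potassium nitrate 0.533 g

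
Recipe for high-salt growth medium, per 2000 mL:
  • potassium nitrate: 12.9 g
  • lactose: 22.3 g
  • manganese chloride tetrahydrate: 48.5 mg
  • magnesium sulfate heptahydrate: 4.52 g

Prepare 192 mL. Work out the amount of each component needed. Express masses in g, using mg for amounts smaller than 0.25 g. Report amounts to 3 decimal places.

Scale factor = 192 mL / 2000 mL = 0.096.
potassium nitrate: 12.9 g × (192 mL / 2000 mL) = 1.238 g
lactose: 22.3 g × (192 mL / 2000 mL) = 2.141 g
manganese chloride tetrahydrate: 48.5 mg × (192 mL / 2000 mL) = 4.656 mg
magnesium sulfate heptahydrate: 4.52 g × (192 mL / 2000 mL) = 0.434 g

potassium nitrate 1.238 g; lactose 2.141 g; manganese chloride tetrahydrate 4.656 mg; magnesium sulfate heptahydrate 0.434 g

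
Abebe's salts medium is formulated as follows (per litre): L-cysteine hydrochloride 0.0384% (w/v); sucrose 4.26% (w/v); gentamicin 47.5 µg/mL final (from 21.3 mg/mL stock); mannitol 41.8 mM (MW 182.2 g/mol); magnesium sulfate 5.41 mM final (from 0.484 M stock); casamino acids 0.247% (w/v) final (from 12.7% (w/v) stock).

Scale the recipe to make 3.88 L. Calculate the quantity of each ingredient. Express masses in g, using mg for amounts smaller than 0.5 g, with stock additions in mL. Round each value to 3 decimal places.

Scale factor relative to 1 L: 3.88.
L-cysteine hydrochloride: 0.0384% w/v = 0.384 g/L → 0.384 × 3.88 L = 1.490 g
sucrose: 4.26% w/v = 42.6 g/L → 42.6 × 3.88 L = 165.288 g
gentamicin: V = C2·V2/C1 = 47.5 µg/mL × 3880 mL ÷ 21300 µg/mL = 8.653 mL
mannitol: 41.8 mmol/L × 182.2 g/mol × 3.88 L ÷ 1000 = 29.550 g
magnesium sulfate: dilute stock: 5.41 mM × 3880 mL ÷ 484 mM = 43.369 mL
casamino acids: C1V1 = C2V2 → 0.247% ÷ 12.7% × 3880 mL = 75.461 mL

L-cysteine hydrochloride 1.490 g; sucrose 165.288 g; gentamicin 8.653 mL; mannitol 29.550 g; magnesium sulfate 43.369 mL; casamino acids 75.461 mL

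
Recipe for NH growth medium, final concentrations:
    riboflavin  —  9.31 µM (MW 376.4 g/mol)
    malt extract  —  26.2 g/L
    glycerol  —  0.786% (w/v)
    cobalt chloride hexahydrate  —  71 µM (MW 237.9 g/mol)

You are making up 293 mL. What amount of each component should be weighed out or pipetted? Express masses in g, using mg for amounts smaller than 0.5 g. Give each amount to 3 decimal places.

Target volume = 293 mL = 0.293 L.
riboflavin: 9.31 µmol/L × 376.4 g/mol × 0.293 L ÷ 1000 = 1.027 mg
malt extract: 26.2 g/L × 0.293 L = 7.677 g
glycerol: 0.786 g per 100 mL × 293 mL ÷ 100 = 2.303 g
cobalt chloride hexahydrate: 71 µmol/L × 237.9 g/mol × 0.293 L ÷ 1000 = 4.949 mg

riboflavin 1.027 mg; malt extract 7.677 g; glycerol 2.303 g; cobalt chloride hexahydrate 4.949 mg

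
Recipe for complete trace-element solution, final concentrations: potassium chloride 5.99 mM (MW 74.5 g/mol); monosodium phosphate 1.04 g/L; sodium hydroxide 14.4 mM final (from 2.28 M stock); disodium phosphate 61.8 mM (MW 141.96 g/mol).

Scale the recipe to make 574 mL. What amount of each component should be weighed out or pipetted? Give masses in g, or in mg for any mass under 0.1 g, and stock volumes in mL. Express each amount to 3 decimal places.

potassium chloride 0.256 g; monosodium phosphate 0.597 g; sodium hydroxide 3.625 mL; disodium phosphate 5.036 g

Scale factor relative to 1 L: 0.574.
potassium chloride: 5.99 mmol/L × 74.5 g/mol × 0.574 L ÷ 1000 = 0.256 g
monosodium phosphate: 1.04 g/L × 0.574 L = 0.597 g
sodium hydroxide: C1V1 = C2V2 → 14.4 mM × 574 mL ÷ 2280 mM = 3.625 mL
disodium phosphate: 61.8 mmol/L × 141.96 g/mol × 0.574 L ÷ 1000 = 5.036 g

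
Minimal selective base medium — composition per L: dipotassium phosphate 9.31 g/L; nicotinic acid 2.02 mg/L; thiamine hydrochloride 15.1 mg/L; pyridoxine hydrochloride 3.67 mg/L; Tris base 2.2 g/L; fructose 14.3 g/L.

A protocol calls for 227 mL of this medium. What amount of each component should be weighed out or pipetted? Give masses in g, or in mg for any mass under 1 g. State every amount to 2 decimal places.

dipotassium phosphate 2.11 g; nicotinic acid 0.46 mg; thiamine hydrochloride 3.43 mg; pyridoxine hydrochloride 0.83 mg; Tris base 499.40 mg; fructose 3.25 g

Target volume = 227 mL = 0.227 L.
dipotassium phosphate: 9.31 g/L × 0.227 L = 2.11 g
nicotinic acid: 2.02 mg/L × 0.227 L = 0.46 mg
thiamine hydrochloride: 15.1 mg/L × 0.227 L = 3.43 mg
pyridoxine hydrochloride: 3.67 mg/L × 0.227 L = 0.83 mg
Tris base: 2.2 g/L × 0.227 L = 0.4994 g = 499.40 mg
fructose: 14.3 g/L × 0.227 L = 3.25 g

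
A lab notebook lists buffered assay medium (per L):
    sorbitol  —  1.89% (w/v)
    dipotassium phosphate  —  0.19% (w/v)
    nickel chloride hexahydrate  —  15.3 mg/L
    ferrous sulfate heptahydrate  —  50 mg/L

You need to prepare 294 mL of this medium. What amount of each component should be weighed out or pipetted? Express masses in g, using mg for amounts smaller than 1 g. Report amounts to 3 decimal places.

Working volume: 294 mL = 0.294 L.
sorbitol: 1.89% w/v = 18.9 g/L → 18.9 × 0.294 L = 5.557 g
dipotassium phosphate: 0.19 g per 100 mL × 294 mL ÷ 100 = 0.5586 g = 558.600 mg
nickel chloride hexahydrate: 15.3 mg/L × 0.294 L = 4.498 mg
ferrous sulfate heptahydrate: 50 mg/L × 0.294 L = 14.700 mg

sorbitol 5.557 g; dipotassium phosphate 558.600 mg; nickel chloride hexahydrate 4.498 mg; ferrous sulfate heptahydrate 14.700 mg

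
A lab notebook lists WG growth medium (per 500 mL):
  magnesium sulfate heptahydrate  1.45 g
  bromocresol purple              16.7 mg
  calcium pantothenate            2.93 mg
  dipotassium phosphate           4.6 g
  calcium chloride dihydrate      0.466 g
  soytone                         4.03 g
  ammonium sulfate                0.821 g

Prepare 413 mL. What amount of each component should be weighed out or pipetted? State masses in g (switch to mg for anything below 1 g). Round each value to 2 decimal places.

magnesium sulfate heptahydrate 1.20 g; bromocresol purple 13.79 mg; calcium pantothenate 2.42 mg; dipotassium phosphate 3.80 g; calcium chloride dihydrate 384.92 mg; soytone 3.33 g; ammonium sulfate 678.15 mg

Ratio of target to recipe volume: 413 / 500 = 0.826.
magnesium sulfate heptahydrate: 1.45 g × (413 mL / 500 mL) = 1.20 g
bromocresol purple: 16.7 mg × (413 mL / 500 mL) = 13.79 mg
calcium pantothenate: 2.93 mg × (413 mL / 500 mL) = 2.42 mg
dipotassium phosphate: 4.6 g × (413 mL / 500 mL) = 3.80 g
calcium chloride dihydrate: 0.466 g × (413 mL / 500 mL) = 0.384916 g = 384.92 mg
soytone: 4.03 g × (413 mL / 500 mL) = 3.33 g
ammonium sulfate: 0.821 g × (413 mL / 500 mL) = 0.678146 g = 678.15 mg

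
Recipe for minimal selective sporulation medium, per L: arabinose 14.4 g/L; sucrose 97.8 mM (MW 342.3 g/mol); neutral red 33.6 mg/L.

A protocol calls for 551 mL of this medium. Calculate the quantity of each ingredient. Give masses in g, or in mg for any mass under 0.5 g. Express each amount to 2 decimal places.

arabinose 7.93 g; sucrose 18.45 g; neutral red 18.51 mg

Target volume = 551 mL = 0.551 L.
arabinose: 14.4 g/L × 0.551 L = 7.93 g
sucrose: 97.8 mmol/L × 342.3 g/mol × 0.551 L ÷ 1000 = 18.45 g
neutral red: 33.6 mg/L × 0.551 L = 18.51 mg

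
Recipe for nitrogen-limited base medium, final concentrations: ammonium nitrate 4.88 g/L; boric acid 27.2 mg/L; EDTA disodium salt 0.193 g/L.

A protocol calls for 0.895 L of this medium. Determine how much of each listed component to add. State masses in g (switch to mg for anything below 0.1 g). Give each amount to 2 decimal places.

Scale factor relative to 1 L: 0.895.
ammonium nitrate: 4.88 g/L × 0.895 L = 4.37 g
boric acid: 27.2 mg/L × 0.895 L = 24.34 mg
EDTA disodium salt: 0.193 g/L × 0.895 L = 0.17 g

ammonium nitrate 4.37 g; boric acid 24.34 mg; EDTA disodium salt 0.17 g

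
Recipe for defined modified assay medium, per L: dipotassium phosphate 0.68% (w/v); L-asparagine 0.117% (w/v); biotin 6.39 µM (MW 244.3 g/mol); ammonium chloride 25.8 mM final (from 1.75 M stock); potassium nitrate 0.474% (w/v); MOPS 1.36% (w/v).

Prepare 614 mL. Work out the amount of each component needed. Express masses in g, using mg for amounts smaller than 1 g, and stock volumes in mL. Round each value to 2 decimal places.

dipotassium phosphate 4.18 g; L-asparagine 718.38 mg; biotin 0.96 mg; ammonium chloride 9.05 mL; potassium nitrate 2.91 g; MOPS 8.35 g

Working volume: 614 mL = 0.614 L.
dipotassium phosphate: 0.68% w/v = 6.8 g/L → 6.8 × 0.614 L = 4.18 g
L-asparagine: 0.117 g per 100 mL × 614 mL ÷ 100 = 0.71838 g = 718.38 mg
biotin: 6.39 µmol/L × 244.3 g/mol × 0.614 L ÷ 1000 = 0.96 mg
ammonium chloride: dilute stock: 25.8 mM × 614 mL ÷ 1750 mM = 9.05 mL
potassium nitrate: 0.474% w/v = 4.74 g/L → 4.74 × 0.614 L = 2.91 g
MOPS: 1.36% w/v = 13.6 g/L → 13.6 × 0.614 L = 8.35 g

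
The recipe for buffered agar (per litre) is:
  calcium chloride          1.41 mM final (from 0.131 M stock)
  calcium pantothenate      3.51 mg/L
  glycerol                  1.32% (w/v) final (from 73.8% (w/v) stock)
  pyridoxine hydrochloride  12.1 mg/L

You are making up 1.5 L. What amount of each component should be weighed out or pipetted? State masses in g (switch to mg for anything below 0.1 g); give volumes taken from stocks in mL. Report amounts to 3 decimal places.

calcium chloride 16.145 mL; calcium pantothenate 5.265 mg; glycerol 26.829 mL; pyridoxine hydrochloride 18.150 mg

Working volume: 1.5 L.
calcium chloride: C1V1 = C2V2 → 1.41 mM × 1500 mL ÷ 131 mM = 16.145 mL
calcium pantothenate: 3.51 mg/L × 1.5 L = 5.265 mg
glycerol: V = C2·V2/C1 = 1.32% ÷ 73.8% × 1500 mL = 26.829 mL
pyridoxine hydrochloride: 12.1 mg/L × 1.5 L = 18.150 mg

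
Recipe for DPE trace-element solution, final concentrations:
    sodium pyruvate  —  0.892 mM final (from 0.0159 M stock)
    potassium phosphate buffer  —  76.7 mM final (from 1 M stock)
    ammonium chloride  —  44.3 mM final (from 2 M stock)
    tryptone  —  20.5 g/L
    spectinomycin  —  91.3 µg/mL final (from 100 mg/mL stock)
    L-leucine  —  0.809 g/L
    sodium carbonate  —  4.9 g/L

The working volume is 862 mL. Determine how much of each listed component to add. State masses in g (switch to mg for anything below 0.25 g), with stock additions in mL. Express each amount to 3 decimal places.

Working volume: 862 mL = 0.862 L.
sodium pyruvate: V = C2·V2/C1 = 0.892 mM × 862 mL ÷ 15.9 mM = 48.359 mL
potassium phosphate buffer: dilute stock: 76.7 mM × 862 mL ÷ 1000 mM = 66.115 mL
ammonium chloride: dilute stock: 44.3 mM × 862 mL ÷ 2000 mM = 19.093 mL
tryptone: 20.5 g/L × 0.862 L = 17.671 g
spectinomycin: V = C2·V2/C1 = 91.3 µg/mL × 862 mL ÷ 100000 µg/mL = 0.787 mL
L-leucine: 0.809 g/L × 0.862 L = 0.697 g
sodium carbonate: 4.9 g/L × 0.862 L = 4.224 g

sodium pyruvate 48.359 mL; potassium phosphate buffer 66.115 mL; ammonium chloride 19.093 mL; tryptone 17.671 g; spectinomycin 0.787 mL; L-leucine 0.697 g; sodium carbonate 4.224 g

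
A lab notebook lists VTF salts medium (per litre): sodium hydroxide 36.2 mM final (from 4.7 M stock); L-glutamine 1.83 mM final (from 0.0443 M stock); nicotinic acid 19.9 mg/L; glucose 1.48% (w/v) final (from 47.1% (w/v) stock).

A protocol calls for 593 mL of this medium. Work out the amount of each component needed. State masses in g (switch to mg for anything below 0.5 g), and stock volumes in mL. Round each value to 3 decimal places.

Working volume: 593 mL = 0.593 L.
sodium hydroxide: V = C2·V2/C1 = 36.2 mM × 593 mL ÷ 4700 mM = 4.567 mL
L-glutamine: dilute stock: 1.83 mM × 593 mL ÷ 44.3 mM = 24.496 mL
nicotinic acid: 19.9 mg/L × 0.593 L = 11.801 mg
glucose: C1V1 = C2V2 → 1.48% ÷ 47.1% × 593 mL = 18.634 mL

sodium hydroxide 4.567 mL; L-glutamine 24.496 mL; nicotinic acid 11.801 mg; glucose 18.634 mL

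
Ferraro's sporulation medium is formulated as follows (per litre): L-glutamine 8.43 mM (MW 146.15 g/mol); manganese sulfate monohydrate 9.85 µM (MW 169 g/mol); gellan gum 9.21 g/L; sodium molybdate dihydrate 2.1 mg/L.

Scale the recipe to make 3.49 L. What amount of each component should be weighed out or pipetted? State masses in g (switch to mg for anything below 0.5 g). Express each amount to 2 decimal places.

L-glutamine 4.30 g; manganese sulfate monohydrate 5.81 mg; gellan gum 32.14 g; sodium molybdate dihydrate 7.33 mg

Working volume: 3.49 L.
L-glutamine: 8.43 mmol/L × 146.15 g/mol × 3.49 L ÷ 1000 = 4.30 g
manganese sulfate monohydrate: 9.85 µmol/L × 169 g/mol × 3.49 L ÷ 1000 = 5.81 mg
gellan gum: 9.21 g/L × 3.49 L = 32.14 g
sodium molybdate dihydrate: 2.1 mg/L × 3.49 L = 7.33 mg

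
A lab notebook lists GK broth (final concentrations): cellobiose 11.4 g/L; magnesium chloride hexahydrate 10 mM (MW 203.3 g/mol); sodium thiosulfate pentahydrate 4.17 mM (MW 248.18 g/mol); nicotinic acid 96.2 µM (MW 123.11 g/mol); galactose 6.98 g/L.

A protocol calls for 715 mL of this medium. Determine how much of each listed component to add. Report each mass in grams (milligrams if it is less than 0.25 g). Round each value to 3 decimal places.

Working volume: 715 mL = 0.715 L.
cellobiose: 11.4 g/L × 0.715 L = 8.151 g
magnesium chloride hexahydrate: 10 mmol/L × 203.3 g/mol × 0.715 L ÷ 1000 = 1.454 g
sodium thiosulfate pentahydrate: 4.17 mmol/L × 248.18 g/mol × 0.715 L ÷ 1000 = 0.740 g
nicotinic acid: 96.2 µmol/L × 123.11 g/mol × 0.715 L ÷ 1000 = 8.468 mg
galactose: 6.98 g/L × 0.715 L = 4.991 g

cellobiose 8.151 g; magnesium chloride hexahydrate 1.454 g; sodium thiosulfate pentahydrate 0.740 g; nicotinic acid 8.468 mg; galactose 4.991 g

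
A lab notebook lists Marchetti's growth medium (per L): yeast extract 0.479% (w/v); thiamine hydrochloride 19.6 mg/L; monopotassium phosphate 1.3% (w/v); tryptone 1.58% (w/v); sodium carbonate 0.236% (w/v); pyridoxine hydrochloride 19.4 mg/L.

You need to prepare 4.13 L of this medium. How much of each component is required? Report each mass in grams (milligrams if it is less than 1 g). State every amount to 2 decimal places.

yeast extract 19.78 g; thiamine hydrochloride 80.95 mg; monopotassium phosphate 53.69 g; tryptone 65.25 g; sodium carbonate 9.75 g; pyridoxine hydrochloride 80.12 mg

Scale factor relative to 1 L: 4.13.
yeast extract: 0.479 g per 100 mL × 4130 mL ÷ 100 = 19.78 g
thiamine hydrochloride: 19.6 mg/L × 4.13 L = 80.95 mg
monopotassium phosphate: 1.3 g per 100 mL × 4130 mL ÷ 100 = 53.69 g
tryptone: 1.58 g per 100 mL × 4130 mL ÷ 100 = 65.25 g
sodium carbonate: 0.236% w/v = 2.36 g/L → 2.36 × 4.13 L = 9.75 g
pyridoxine hydrochloride: 19.4 mg/L × 4.13 L = 80.12 mg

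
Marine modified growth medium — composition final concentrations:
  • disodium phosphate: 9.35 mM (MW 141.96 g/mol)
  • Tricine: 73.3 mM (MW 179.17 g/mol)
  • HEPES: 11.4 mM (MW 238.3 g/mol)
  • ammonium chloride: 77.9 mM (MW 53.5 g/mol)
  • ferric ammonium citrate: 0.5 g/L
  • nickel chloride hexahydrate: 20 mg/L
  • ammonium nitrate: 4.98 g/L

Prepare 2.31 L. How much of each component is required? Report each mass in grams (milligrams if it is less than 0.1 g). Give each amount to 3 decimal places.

disodium phosphate 3.066 g; Tricine 30.338 g; HEPES 6.275 g; ammonium chloride 9.627 g; ferric ammonium citrate 1.155 g; nickel chloride hexahydrate 46.200 mg; ammonium nitrate 11.504 g

Working volume: 2.31 L.
disodium phosphate: 9.35 mmol/L × 141.96 g/mol × 2.31 L ÷ 1000 = 3.066 g
Tricine: 73.3 mmol/L × 179.17 g/mol × 2.31 L ÷ 1000 = 30.338 g
HEPES: 11.4 mmol/L × 238.3 g/mol × 2.31 L ÷ 1000 = 6.275 g
ammonium chloride: 77.9 mmol/L × 53.5 g/mol × 2.31 L ÷ 1000 = 9.627 g
ferric ammonium citrate: 0.5 g/L × 2.31 L = 1.155 g
nickel chloride hexahydrate: 20 mg/L × 2.31 L = 46.200 mg
ammonium nitrate: 4.98 g/L × 2.31 L = 11.504 g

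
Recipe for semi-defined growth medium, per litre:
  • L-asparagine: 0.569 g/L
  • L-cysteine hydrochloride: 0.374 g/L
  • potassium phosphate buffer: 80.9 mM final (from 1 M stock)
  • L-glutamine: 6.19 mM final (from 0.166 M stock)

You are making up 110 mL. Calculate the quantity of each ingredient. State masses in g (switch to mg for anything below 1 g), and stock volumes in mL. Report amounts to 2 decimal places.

Working volume: 110 mL = 0.11 L.
L-asparagine: 0.569 g/L × 0.11 L = 0.06259 g = 62.59 mg
L-cysteine hydrochloride: 0.374 g/L × 0.11 L = 0.04114 g = 41.14 mg
potassium phosphate buffer: V = C2·V2/C1 = 80.9 mM × 110 mL ÷ 1000 mM = 8.90 mL
L-glutamine: dilute stock: 6.19 mM × 110 mL ÷ 166 mM = 4.10 mL

L-asparagine 62.59 mg; L-cysteine hydrochloride 41.14 mg; potassium phosphate buffer 8.90 mL; L-glutamine 4.10 mL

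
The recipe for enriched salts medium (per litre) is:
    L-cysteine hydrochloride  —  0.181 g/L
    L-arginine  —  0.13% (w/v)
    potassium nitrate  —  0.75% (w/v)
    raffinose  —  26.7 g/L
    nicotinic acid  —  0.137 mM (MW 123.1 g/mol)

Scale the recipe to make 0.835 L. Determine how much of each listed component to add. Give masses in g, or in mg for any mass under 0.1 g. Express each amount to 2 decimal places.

Working volume: 0.835 L.
L-cysteine hydrochloride: 0.181 g/L × 0.835 L = 0.15 g
L-arginine: 0.13 g per 100 mL × 835 mL ÷ 100 = 1.09 g
potassium nitrate: 0.75% w/v = 7.5 g/L → 7.5 × 0.835 L = 6.26 g
raffinose: 26.7 g/L × 0.835 L = 22.29 g
nicotinic acid: 0.137 mmol/L × 123.1 mg/mmol × 0.835 L = 14.08 mg

L-cysteine hydrochloride 0.15 g; L-arginine 1.09 g; potassium nitrate 6.26 g; raffinose 22.29 g; nicotinic acid 14.08 mg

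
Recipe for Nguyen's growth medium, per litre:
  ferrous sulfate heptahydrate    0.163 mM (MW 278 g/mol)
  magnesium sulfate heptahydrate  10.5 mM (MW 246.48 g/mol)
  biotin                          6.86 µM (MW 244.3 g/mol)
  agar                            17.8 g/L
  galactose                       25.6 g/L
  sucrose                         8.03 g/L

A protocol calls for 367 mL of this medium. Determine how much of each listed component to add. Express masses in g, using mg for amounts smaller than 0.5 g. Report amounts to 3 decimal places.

Working volume: 367 mL = 0.367 L.
ferrous sulfate heptahydrate: 0.163 mmol/L × 278 mg/mmol × 0.367 L = 16.630 mg
magnesium sulfate heptahydrate: 10.5 mmol/L × 246.48 g/mol × 0.367 L ÷ 1000 = 0.950 g
biotin: 6.86 µmol/L × 244.3 g/mol × 0.367 L ÷ 1000 = 0.615 mg
agar: 17.8 g/L × 0.367 L = 6.533 g
galactose: 25.6 g/L × 0.367 L = 9.395 g
sucrose: 8.03 g/L × 0.367 L = 2.947 g

ferrous sulfate heptahydrate 16.630 mg; magnesium sulfate heptahydrate 0.950 g; biotin 0.615 mg; agar 6.533 g; galactose 9.395 g; sucrose 2.947 g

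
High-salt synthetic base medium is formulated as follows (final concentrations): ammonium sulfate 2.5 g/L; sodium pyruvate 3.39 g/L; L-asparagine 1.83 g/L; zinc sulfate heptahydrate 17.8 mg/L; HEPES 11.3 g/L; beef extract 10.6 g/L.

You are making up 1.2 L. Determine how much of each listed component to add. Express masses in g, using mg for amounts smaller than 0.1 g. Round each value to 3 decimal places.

ammonium sulfate 3.000 g; sodium pyruvate 4.068 g; L-asparagine 2.196 g; zinc sulfate heptahydrate 21.360 mg; HEPES 13.560 g; beef extract 12.720 g

Working volume: 1.2 L.
ammonium sulfate: 2.5 g/L × 1.2 L = 3.000 g
sodium pyruvate: 3.39 g/L × 1.2 L = 4.068 g
L-asparagine: 1.83 g/L × 1.2 L = 2.196 g
zinc sulfate heptahydrate: 17.8 mg/L × 1.2 L = 21.360 mg
HEPES: 11.3 g/L × 1.2 L = 13.560 g
beef extract: 10.6 g/L × 1.2 L = 12.720 g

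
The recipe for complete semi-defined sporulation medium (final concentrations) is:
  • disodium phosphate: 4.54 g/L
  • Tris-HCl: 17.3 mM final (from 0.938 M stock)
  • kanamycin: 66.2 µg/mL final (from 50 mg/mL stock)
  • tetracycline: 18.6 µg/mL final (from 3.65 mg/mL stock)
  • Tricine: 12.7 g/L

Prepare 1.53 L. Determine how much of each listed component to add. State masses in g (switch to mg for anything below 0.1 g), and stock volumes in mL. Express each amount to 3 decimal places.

disodium phosphate 6.946 g; Tris-HCl 28.219 mL; kanamycin 2.026 mL; tetracycline 7.797 mL; Tricine 19.431 g

Working volume: 1.53 L.
disodium phosphate: 4.54 g/L × 1.53 L = 6.946 g
Tris-HCl: V = C2·V2/C1 = 17.3 mM × 1530 mL ÷ 938 mM = 28.219 mL
kanamycin: V = C2·V2/C1 = 66.2 µg/mL × 1530 mL ÷ 50000 µg/mL = 2.026 mL
tetracycline: dilute stock: 18.6 µg/mL × 1530 mL ÷ 3650 µg/mL = 7.797 mL
Tricine: 12.7 g/L × 1.53 L = 19.431 g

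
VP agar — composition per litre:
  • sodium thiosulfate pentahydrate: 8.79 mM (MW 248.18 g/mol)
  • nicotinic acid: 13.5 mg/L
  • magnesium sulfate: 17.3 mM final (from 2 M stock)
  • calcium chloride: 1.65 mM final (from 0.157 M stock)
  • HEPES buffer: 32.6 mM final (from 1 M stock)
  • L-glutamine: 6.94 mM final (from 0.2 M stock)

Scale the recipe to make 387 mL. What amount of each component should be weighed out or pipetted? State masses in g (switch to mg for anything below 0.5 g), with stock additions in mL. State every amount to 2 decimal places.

sodium thiosulfate pentahydrate 0.84 g; nicotinic acid 5.22 mg; magnesium sulfate 3.35 mL; calcium chloride 4.07 mL; HEPES buffer 12.62 mL; L-glutamine 13.43 mL

Target volume = 387 mL = 0.387 L.
sodium thiosulfate pentahydrate: 8.79 mmol/L × 248.18 g/mol × 0.387 L ÷ 1000 = 0.84 g
nicotinic acid: 13.5 mg/L × 0.387 L = 5.22 mg
magnesium sulfate: V = C2·V2/C1 = 17.3 mM × 387 mL ÷ 2000 mM = 3.35 mL
calcium chloride: C1V1 = C2V2 → 1.65 mM × 387 mL ÷ 157 mM = 4.07 mL
HEPES buffer: dilute stock: 32.6 mM × 387 mL ÷ 1000 mM = 12.62 mL
L-glutamine: V = C2·V2/C1 = 6.94 mM × 387 mL ÷ 200 mM = 13.43 mL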